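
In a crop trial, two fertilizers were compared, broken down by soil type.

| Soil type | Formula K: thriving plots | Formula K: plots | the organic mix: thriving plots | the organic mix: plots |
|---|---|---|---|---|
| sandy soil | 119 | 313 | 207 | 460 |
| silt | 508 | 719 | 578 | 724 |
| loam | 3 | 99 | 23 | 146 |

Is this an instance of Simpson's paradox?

No

Sandy soil: Formula K 119/313 = 38.0%, the organic mix 207/460 = 45.0% → the organic mix
Silt: Formula K 508/719 = 70.7%, the organic mix 578/724 = 79.8% → the organic mix
Loam: Formula K 3/99 = 3.0%, the organic mix 23/146 = 15.8% → the organic mix
Overall: Formula K 630/1131 = 55.7%, the organic mix 808/1330 = 60.8% → the organic mix
The organic mix wins overall and in every soil group — no reversal.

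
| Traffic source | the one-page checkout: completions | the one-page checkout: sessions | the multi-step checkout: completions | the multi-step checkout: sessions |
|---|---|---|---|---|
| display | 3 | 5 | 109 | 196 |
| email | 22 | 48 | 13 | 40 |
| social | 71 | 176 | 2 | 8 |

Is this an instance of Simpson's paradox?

Yes

Display: the one-page checkout 3/5 = 60.0%, the multi-step checkout 109/196 = 55.6% → the one-page checkout
Email: the one-page checkout 22/48 = 45.8%, the multi-step checkout 13/40 = 32.5% → the one-page checkout
Social: the one-page checkout 71/176 = 40.3%, the multi-step checkout 2/8 = 25.0% → the one-page checkout
Overall: the one-page checkout 96/229 = 41.9%, the multi-step checkout 124/244 = 50.8% → the multi-step checkout
The one-page checkout wins each traffic group but the multi-step checkout wins overall — the comparison reverses. The one-page checkout's sessions skew toward social, which has a lower base rate.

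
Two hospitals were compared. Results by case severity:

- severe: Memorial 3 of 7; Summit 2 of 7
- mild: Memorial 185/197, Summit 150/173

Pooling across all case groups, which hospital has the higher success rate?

Severe: Memorial 3/7 = 42.9%, Summit 2/7 = 28.6% → Memorial
Mild: Memorial 185/197 = 93.9%, Summit 150/173 = 86.7% → Memorial
Overall: Memorial 188/204 = 92.2%, Summit 152/180 = 84.4% → Memorial

Memorial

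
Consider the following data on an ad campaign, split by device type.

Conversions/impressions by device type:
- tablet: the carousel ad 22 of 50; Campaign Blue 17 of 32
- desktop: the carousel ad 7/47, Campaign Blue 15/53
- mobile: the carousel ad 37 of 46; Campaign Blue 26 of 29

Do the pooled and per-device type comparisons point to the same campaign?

Tablet: the carousel ad 22/50 = 44.0%, Campaign Blue 17/32 = 53.1% → Campaign Blue
Desktop: the carousel ad 7/47 = 14.9%, Campaign Blue 15/53 = 28.3% → Campaign Blue
Mobile: the carousel ad 37/46 = 80.4%, Campaign Blue 26/29 = 89.7% → Campaign Blue
Overall: the carousel ad 66/143 = 46.2%, Campaign Blue 58/114 = 50.9% → Campaign Blue
Campaign Blue wins overall and in every device group — no reversal.

Yes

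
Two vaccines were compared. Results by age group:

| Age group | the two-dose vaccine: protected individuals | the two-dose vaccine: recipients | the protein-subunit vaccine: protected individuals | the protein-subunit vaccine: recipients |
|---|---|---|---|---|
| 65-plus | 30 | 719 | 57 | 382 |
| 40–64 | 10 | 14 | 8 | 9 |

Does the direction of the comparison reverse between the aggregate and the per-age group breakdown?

No

65-plus: the two-dose vaccine 30/719 = 4.2%, the protein-subunit vaccine 57/382 = 14.9% → the protein-subunit vaccine
40–64: the two-dose vaccine 10/14 = 71.4%, the protein-subunit vaccine 8/9 = 88.9% → the protein-subunit vaccine
Overall: the two-dose vaccine 40/733 = 5.5%, the protein-subunit vaccine 65/391 = 16.6% → the protein-subunit vaccine
The protein-subunit vaccine wins overall and in every age group — no reversal.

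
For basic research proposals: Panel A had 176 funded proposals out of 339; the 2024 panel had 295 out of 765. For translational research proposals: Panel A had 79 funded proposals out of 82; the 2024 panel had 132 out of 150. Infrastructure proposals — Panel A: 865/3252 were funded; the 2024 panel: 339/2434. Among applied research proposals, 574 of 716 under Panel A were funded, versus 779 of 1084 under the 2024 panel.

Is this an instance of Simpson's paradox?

Basic research: Panel A 176/339 = 51.9%, the 2024 panel 295/765 = 38.6% → Panel A
Translational research: Panel A 79/82 = 96.3%, the 2024 panel 132/150 = 88.0% → Panel A
Infrastructure: Panel A 865/3252 = 26.6%, the 2024 panel 339/2434 = 13.9% → Panel A
Applied research: Panel A 574/716 = 80.2%, the 2024 panel 779/1084 = 71.9% → Panel A
Overall: Panel A 1694/4389 = 38.6%, the 2024 panel 1545/4433 = 34.9% → Panel A
Panel A wins overall and in every proposal group — no reversal.

No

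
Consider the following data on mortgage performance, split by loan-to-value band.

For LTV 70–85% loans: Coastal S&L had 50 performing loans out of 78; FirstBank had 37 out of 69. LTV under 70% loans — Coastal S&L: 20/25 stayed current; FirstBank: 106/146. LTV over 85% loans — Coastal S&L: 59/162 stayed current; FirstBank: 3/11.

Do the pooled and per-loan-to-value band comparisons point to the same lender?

No

LTV 70–85%: Coastal S&L 50/78 = 64.1%, FirstBank 37/69 = 53.6% → Coastal S&L
LTV under 70%: Coastal S&L 20/25 = 80.0%, FirstBank 106/146 = 72.6% → Coastal S&L
LTV over 85%: Coastal S&L 59/162 = 36.4%, FirstBank 3/11 = 27.3% → Coastal S&L
Overall: Coastal S&L 129/265 = 48.7%, FirstBank 146/226 = 64.6% → FirstBank
Coastal S&L wins each loan-to-value group but FirstBank wins overall — the comparison reverses. Coastal S&L's loans skew toward LTV over 85%, which has a lower base rate.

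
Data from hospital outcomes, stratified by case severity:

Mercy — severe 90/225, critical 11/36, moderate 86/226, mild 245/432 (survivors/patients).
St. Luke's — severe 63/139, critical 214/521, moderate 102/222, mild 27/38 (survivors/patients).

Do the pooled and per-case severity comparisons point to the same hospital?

No

Severe: Mercy 90/225 = 40.0%, St. Luke's 63/139 = 45.3% → St. Luke's
Critical: Mercy 11/36 = 30.6%, St. Luke's 214/521 = 41.1% → St. Luke's
Moderate: Mercy 86/226 = 38.1%, St. Luke's 102/222 = 45.9% → St. Luke's
Mild: Mercy 245/432 = 56.7%, St. Luke's 27/38 = 71.1% → St. Luke's
Overall: Mercy 432/919 = 47.0%, St. Luke's 406/920 = 44.1% → Mercy
St. Luke's wins each case group but Mercy wins overall — the comparison reverses. St. Luke's's patients skew toward critical, which has a lower base rate.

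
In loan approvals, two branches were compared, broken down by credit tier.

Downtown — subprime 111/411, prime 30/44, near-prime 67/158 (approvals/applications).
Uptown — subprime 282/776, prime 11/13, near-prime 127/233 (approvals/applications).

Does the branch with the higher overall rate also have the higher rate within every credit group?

Subprime: Downtown 111/411 = 27.0%, Uptown 282/776 = 36.3% → Uptown
Prime: Downtown 30/44 = 68.2%, Uptown 11/13 = 84.6% → Uptown
Near-prime: Downtown 67/158 = 42.4%, Uptown 127/233 = 54.5% → Uptown
Overall: Downtown 208/613 = 33.9%, Uptown 420/1022 = 41.1% → Uptown
Uptown wins overall and in every credit group — no reversal.

Yes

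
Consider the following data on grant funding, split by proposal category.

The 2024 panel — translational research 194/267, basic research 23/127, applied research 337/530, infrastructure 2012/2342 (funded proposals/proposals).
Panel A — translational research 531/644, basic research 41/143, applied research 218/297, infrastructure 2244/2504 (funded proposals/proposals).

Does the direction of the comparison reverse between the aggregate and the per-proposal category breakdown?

Translational research: the 2024 panel 194/267 = 72.7%, Panel A 531/644 = 82.5% → Panel A
Basic research: the 2024 panel 23/127 = 18.1%, Panel A 41/143 = 28.7% → Panel A
Applied research: the 2024 panel 337/530 = 63.6%, Panel A 218/297 = 73.4% → Panel A
Infrastructure: the 2024 panel 2012/2342 = 85.9%, Panel A 2244/2504 = 89.6% → Panel A
Overall: the 2024 panel 2566/3266 = 78.6%, Panel A 3034/3588 = 84.6% → Panel A
Panel A wins overall and in every proposal group — no reversal.

No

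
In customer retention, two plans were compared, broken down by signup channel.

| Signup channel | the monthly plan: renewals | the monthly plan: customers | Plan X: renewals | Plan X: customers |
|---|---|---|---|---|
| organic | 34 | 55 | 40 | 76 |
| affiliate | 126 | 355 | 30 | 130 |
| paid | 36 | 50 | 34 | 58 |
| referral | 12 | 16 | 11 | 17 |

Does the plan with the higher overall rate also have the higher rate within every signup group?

Organic: the monthly plan 34/55 = 61.8%, Plan X 40/76 = 52.6% → the monthly plan
Affiliate: the monthly plan 126/355 = 35.5%, Plan X 30/130 = 23.1% → the monthly plan
Paid: the monthly plan 36/50 = 72.0%, Plan X 34/58 = 58.6% → the monthly plan
Referral: the monthly plan 12/16 = 75.0%, Plan X 11/17 = 64.7% → the monthly plan
Overall: the monthly plan 208/476 = 43.7%, Plan X 115/281 = 40.9% → the monthly plan
The monthly plan wins overall and in every signup group — no reversal.

Yes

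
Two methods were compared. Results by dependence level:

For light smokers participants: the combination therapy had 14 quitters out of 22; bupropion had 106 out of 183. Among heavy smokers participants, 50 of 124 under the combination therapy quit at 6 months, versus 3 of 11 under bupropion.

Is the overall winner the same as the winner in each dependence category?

Light smokers: the combination therapy 14/22 = 63.6%, bupropion 106/183 = 57.9% → the combination therapy
Heavy smokers: the combination therapy 50/124 = 40.3%, bupropion 3/11 = 27.3% → the combination therapy
Overall: the combination therapy 64/146 = 43.8%, bupropion 109/194 = 56.2% → bupropion
The combination therapy wins each dependence group but bupropion wins overall — the comparison reverses. The combination therapy's participants skew toward heavy smokers, which has a lower base rate.

No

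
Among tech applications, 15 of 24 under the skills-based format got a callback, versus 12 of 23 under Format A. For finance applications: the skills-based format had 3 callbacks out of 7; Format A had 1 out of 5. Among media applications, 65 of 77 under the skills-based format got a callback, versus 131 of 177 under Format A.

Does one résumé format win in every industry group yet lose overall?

No

Tech: the skills-based format 15/24 = 62.5%, Format A 12/23 = 52.2% → the skills-based format
Finance: the skills-based format 3/7 = 42.9%, Format A 1/5 = 20.0% → the skills-based format
Media: the skills-based format 65/77 = 84.4%, Format A 131/177 = 74.0% → the skills-based format
Overall: the skills-based format 83/108 = 76.9%, Format A 144/205 = 70.2% → the skills-based format
The skills-based format wins overall and in every industry group — no reversal.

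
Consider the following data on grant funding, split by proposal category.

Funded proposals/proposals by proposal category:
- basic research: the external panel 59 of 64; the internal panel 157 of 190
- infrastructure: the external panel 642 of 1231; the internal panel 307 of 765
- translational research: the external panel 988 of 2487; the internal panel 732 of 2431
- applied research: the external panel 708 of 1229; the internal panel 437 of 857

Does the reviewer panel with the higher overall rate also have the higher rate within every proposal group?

Basic research: the external panel 59/64 = 92.2%, the internal panel 157/190 = 82.6% → the external panel
Infrastructure: the external panel 642/1231 = 52.2%, the internal panel 307/765 = 40.1% → the external panel
Translational research: the external panel 988/2487 = 39.7%, the internal panel 732/2431 = 30.1% → the external panel
Applied research: the external panel 708/1229 = 57.6%, the internal panel 437/857 = 51.0% → the external panel
Overall: the external panel 2397/5011 = 47.8%, the internal panel 1633/4243 = 38.5% → the external panel
The external panel wins overall and in every proposal group — no reversal.

Yes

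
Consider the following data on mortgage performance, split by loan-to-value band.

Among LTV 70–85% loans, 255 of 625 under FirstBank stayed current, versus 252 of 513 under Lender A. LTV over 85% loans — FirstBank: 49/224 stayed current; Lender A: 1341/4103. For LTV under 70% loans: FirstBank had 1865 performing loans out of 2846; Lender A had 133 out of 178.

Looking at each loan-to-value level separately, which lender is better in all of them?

Lender A

LTV 70–85%: FirstBank 255/625 = 40.8%, Lender A 252/513 = 49.1% → Lender A
LTV over 85%: FirstBank 49/224 = 21.9%, Lender A 1341/4103 = 32.7% → Lender A
LTV under 70%: FirstBank 1865/2846 = 65.5%, Lender A 133/178 = 74.7% → Lender A
Lender A has the higher rate in all 3 groups.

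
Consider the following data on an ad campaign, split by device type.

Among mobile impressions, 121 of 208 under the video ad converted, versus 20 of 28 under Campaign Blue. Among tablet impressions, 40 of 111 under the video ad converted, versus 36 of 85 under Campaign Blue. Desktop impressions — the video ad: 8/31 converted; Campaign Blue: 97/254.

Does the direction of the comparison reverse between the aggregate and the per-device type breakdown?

Mobile: the video ad 121/208 = 58.2%, Campaign Blue 20/28 = 71.4% → Campaign Blue
Tablet: the video ad 40/111 = 36.0%, Campaign Blue 36/85 = 42.4% → Campaign Blue
Desktop: the video ad 8/31 = 25.8%, Campaign Blue 97/254 = 38.2% → Campaign Blue
Overall: the video ad 169/350 = 48.3%, Campaign Blue 153/367 = 41.7% → the video ad
Campaign Blue wins each device group but the video ad wins overall — the comparison reverses. Campaign Blue's impressions skew toward desktop, which has a lower base rate.

Yes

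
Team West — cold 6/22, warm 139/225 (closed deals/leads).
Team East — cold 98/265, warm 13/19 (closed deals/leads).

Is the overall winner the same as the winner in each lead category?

Cold: Team West 6/22 = 27.3%, Team East 98/265 = 37.0% → Team East
Warm: Team West 139/225 = 61.8%, Team East 13/19 = 68.4% → Team East
Overall: Team West 145/247 = 58.7%, Team East 111/284 = 39.1% → Team West
Team East wins each lead group but Team West wins overall — the comparison reverses. Team East's leads skew toward cold, which has a lower base rate.

No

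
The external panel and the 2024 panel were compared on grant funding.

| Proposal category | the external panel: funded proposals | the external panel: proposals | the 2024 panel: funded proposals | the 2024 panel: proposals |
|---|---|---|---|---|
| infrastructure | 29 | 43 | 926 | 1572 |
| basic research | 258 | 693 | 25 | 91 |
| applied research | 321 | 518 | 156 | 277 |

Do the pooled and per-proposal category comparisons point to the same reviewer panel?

Infrastructure: the external panel 29/43 = 67.4%, the 2024 panel 926/1572 = 58.9% → the external panel
Basic research: the external panel 258/693 = 37.2%, the 2024 panel 25/91 = 27.5% → the external panel
Applied research: the external panel 321/518 = 62.0%, the 2024 panel 156/277 = 56.3% → the external panel
Overall: the external panel 608/1254 = 48.5%, the 2024 panel 1107/1940 = 57.1% → the 2024 panel
The external panel wins each proposal group but the 2024 panel wins overall — the comparison reverses. The external panel's proposals skew toward basic research, which has a lower base rate.

No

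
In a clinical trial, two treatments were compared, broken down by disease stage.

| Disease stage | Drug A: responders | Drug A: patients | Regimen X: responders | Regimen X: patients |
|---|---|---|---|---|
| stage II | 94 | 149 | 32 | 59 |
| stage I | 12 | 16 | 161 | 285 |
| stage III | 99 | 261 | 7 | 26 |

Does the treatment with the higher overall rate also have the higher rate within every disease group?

Stage II: Drug A 94/149 = 63.1%, Regimen X 32/59 = 54.2% → Drug A
Stage I: Drug A 12/16 = 75.0%, Regimen X 161/285 = 56.5% → Drug A
Stage III: Drug A 99/261 = 37.9%, Regimen X 7/26 = 26.9% → Drug A
Overall: Drug A 205/426 = 48.1%, Regimen X 200/370 = 54.1% → Regimen X
Drug A wins each disease group but Regimen X wins overall — the comparison reverses. Drug A's patients skew toward stage III, which has a lower base rate.

No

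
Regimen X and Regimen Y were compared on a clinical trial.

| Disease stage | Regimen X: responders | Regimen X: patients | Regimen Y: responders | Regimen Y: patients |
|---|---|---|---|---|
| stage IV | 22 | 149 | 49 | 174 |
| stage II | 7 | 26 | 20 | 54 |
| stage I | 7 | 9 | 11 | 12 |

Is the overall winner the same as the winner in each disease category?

Stage IV: Regimen X 22/149 = 14.8%, Regimen Y 49/174 = 28.2% → Regimen Y
Stage II: Regimen X 7/26 = 26.9%, Regimen Y 20/54 = 37.0% → Regimen Y
Stage I: Regimen X 7/9 = 77.8%, Regimen Y 11/12 = 91.7% → Regimen Y
Overall: Regimen X 36/184 = 19.6%, Regimen Y 80/240 = 33.3% → Regimen Y
Regimen Y wins overall and in every disease group — no reversal.

Yes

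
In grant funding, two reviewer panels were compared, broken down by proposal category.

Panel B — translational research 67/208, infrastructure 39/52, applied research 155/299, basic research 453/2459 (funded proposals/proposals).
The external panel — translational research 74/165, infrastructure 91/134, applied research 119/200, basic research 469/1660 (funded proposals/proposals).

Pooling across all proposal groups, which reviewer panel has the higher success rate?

Translational research: Panel B 67/208 = 32.2%, the external panel 74/165 = 44.8% → the external panel
Infrastructure: Panel B 39/52 = 75.0%, the external panel 91/134 = 67.9% → Panel B
Applied research: Panel B 155/299 = 51.8%, the external panel 119/200 = 59.5% → the external panel
Basic research: Panel B 453/2459 = 18.4%, the external panel 469/1660 = 28.3% → the external panel
Overall: Panel B 714/3018 = 23.7%, the external panel 753/2159 = 34.9% → the external panel
(Neither sweeps every proposal group, but the external panel has the higher pooled rate.)

the external panel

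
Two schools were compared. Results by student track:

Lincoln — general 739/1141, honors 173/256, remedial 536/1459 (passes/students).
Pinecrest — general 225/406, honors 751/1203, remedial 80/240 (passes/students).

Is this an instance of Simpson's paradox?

General: Lincoln 739/1141 = 64.8%, Pinecrest 225/406 = 55.4% → Lincoln
Honors: Lincoln 173/256 = 67.6%, Pinecrest 751/1203 = 62.4% → Lincoln
Remedial: Lincoln 536/1459 = 36.7%, Pinecrest 80/240 = 33.3% → Lincoln
Overall: Lincoln 1448/2856 = 50.7%, Pinecrest 1056/1849 = 57.1% → Pinecrest
Lincoln wins each student group but Pinecrest wins overall — the comparison reverses. Lincoln's students skew toward remedial, which has a lower base rate.

Yes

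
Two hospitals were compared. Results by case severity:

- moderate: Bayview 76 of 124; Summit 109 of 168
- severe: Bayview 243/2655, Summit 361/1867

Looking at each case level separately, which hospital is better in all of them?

Moderate: Bayview 76/124 = 61.3%, Summit 109/168 = 64.9% → Summit
Severe: Bayview 243/2655 = 9.2%, Summit 361/1867 = 19.3% → Summit
Summit has the higher rate in both groups.

Summit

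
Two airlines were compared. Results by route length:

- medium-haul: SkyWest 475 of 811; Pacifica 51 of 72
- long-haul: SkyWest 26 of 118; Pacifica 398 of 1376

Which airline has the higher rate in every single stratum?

Medium-haul: SkyWest 475/811 = 58.6%, Pacifica 51/72 = 70.8% → Pacifica
Long-haul: SkyWest 26/118 = 22.0%, Pacifica 398/1376 = 28.9% → Pacifica
Pacifica has the higher rate in both groups.

Pacifica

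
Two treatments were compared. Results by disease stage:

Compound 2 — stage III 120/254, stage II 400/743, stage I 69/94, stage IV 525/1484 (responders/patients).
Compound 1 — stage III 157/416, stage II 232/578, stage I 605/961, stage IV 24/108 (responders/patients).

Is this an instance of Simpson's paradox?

Stage III: Compound 2 120/254 = 47.2%, Compound 1 157/416 = 37.7% → Compound 2
Stage II: Compound 2 400/743 = 53.8%, Compound 1 232/578 = 40.1% → Compound 2
Stage I: Compound 2 69/94 = 73.4%, Compound 1 605/961 = 63.0% → Compound 2
Stage IV: Compound 2 525/1484 = 35.4%, Compound 1 24/108 = 22.2% → Compound 2
Overall: Compound 2 1114/2575 = 43.3%, Compound 1 1018/2063 = 49.3% → Compound 1
Compound 2 wins each disease group but Compound 1 wins overall — the comparison reverses. Compound 2's patients skew toward stage IV, which has a lower base rate.

Yes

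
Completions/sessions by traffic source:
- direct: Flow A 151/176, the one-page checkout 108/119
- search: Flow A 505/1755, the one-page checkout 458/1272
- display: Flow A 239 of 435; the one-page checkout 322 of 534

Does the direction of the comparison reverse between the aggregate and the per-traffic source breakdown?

No

Direct: Flow A 151/176 = 85.8%, the one-page checkout 108/119 = 90.8% → the one-page checkout
Search: Flow A 505/1755 = 28.8%, the one-page checkout 458/1272 = 36.0% → the one-page checkout
Display: Flow A 239/435 = 54.9%, the one-page checkout 322/534 = 60.3% → the one-page checkout
Overall: Flow A 895/2366 = 37.8%, the one-page checkout 888/1925 = 46.1% → the one-page checkout
The one-page checkout wins overall and in every traffic group — no reversal.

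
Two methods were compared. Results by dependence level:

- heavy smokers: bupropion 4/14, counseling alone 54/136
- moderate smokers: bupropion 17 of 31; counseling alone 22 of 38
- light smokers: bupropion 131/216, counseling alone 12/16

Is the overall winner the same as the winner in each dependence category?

Heavy smokers: bupropion 4/14 = 28.6%, counseling alone 54/136 = 39.7% → counseling alone
Moderate smokers: bupropion 17/31 = 54.8%, counseling alone 22/38 = 57.9% → counseling alone
Light smokers: bupropion 131/216 = 60.6%, counseling alone 12/16 = 75.0% → counseling alone
Overall: bupropion 152/261 = 58.2%, counseling alone 88/190 = 46.3% → bupropion
Counseling alone wins each dependence group but bupropion wins overall — the comparison reverses. Counseling alone's participants skew toward heavy smokers, which has a lower base rate.

No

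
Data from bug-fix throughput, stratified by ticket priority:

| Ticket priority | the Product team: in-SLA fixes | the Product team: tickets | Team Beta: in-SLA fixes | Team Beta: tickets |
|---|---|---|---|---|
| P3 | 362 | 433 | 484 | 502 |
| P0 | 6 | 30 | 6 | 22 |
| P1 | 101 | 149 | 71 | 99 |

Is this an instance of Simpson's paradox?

No

P3: the Product team 362/433 = 83.6%, Team Beta 484/502 = 96.4% → Team Beta
P0: the Product team 6/30 = 20.0%, Team Beta 6/22 = 27.3% → Team Beta
P1: the Product team 101/149 = 67.8%, Team Beta 71/99 = 71.7% → Team Beta
Overall: the Product team 469/612 = 76.6%, Team Beta 561/623 = 90.0% → Team Beta
Team Beta wins overall and in every ticket group — no reversal.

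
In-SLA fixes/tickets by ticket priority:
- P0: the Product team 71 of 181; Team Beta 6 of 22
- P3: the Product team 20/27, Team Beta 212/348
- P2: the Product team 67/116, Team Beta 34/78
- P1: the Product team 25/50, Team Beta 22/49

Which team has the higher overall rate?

P0: the Product team 71/181 = 39.2%, Team Beta 6/22 = 27.3% → the Product team
P3: the Product team 20/27 = 74.1%, Team Beta 212/348 = 60.9% → the Product team
P2: the Product team 67/116 = 57.8%, Team Beta 34/78 = 43.6% → the Product team
P1: the Product team 25/50 = 50.0%, Team Beta 22/49 = 44.9% → the Product team
Overall: the Product team 183/374 = 48.9%, Team Beta 274/497 = 55.1% → Team Beta
(The Product team wins every ticket group but Team Beta wins overall — the Product team's tickets skew toward the low-rate P0 group.)

Team Beta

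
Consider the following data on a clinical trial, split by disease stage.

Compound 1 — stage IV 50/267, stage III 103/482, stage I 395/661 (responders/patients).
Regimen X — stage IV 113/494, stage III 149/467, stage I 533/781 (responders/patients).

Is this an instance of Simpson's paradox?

No

Stage IV: Compound 1 50/267 = 18.7%, Regimen X 113/494 = 22.9% → Regimen X
Stage III: Compound 1 103/482 = 21.4%, Regimen X 149/467 = 31.9% → Regimen X
Stage I: Compound 1 395/661 = 59.8%, Regimen X 533/781 = 68.2% → Regimen X
Overall: Compound 1 548/1410 = 38.9%, Regimen X 795/1742 = 45.6% → Regimen X
Regimen X wins overall and in every disease group — no reversal.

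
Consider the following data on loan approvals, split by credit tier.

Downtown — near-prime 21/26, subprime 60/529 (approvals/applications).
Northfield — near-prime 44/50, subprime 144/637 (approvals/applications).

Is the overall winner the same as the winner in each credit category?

Near-prime: Downtown 21/26 = 80.8%, Northfield 44/50 = 88.0% → Northfield
Subprime: Downtown 60/529 = 11.3%, Northfield 144/637 = 22.6% → Northfield
Overall: Downtown 81/555 = 14.6%, Northfield 188/687 = 27.4% → Northfield
Northfield wins overall and in every credit group — no reversal.

Yes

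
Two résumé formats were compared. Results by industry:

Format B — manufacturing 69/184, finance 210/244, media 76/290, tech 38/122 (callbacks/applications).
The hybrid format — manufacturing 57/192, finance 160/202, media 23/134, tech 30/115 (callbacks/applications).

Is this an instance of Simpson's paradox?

No

Manufacturing: Format B 69/184 = 37.5%, the hybrid format 57/192 = 29.7% → Format B
Finance: Format B 210/244 = 86.1%, the hybrid format 160/202 = 79.2% → Format B
Media: Format B 76/290 = 26.2%, the hybrid format 23/134 = 17.2% → Format B
Tech: Format B 38/122 = 31.1%, the hybrid format 30/115 = 26.1% → Format B
Overall: Format B 393/840 = 46.8%, the hybrid format 270/643 = 42.0% → Format B
Format B wins overall and in every industry group — no reversal.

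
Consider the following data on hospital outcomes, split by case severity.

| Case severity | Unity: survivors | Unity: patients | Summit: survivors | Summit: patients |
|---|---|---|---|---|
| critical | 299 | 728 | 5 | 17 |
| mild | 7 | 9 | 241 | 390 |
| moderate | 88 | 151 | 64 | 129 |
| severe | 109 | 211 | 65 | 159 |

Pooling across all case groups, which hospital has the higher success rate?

Summit

Critical: Unity 299/728 = 41.1%, Summit 5/17 = 29.4% → Unity
Mild: Unity 7/9 = 77.8%, Summit 241/390 = 61.8% → Unity
Moderate: Unity 88/151 = 58.3%, Summit 64/129 = 49.6% → Unity
Severe: Unity 109/211 = 51.7%, Summit 65/159 = 40.9% → Unity
Overall: Unity 503/1099 = 45.8%, Summit 375/695 = 54.0% → Summit
(Unity wins every case group but Summit wins overall — Unity's patients skew toward the low-rate critical group.)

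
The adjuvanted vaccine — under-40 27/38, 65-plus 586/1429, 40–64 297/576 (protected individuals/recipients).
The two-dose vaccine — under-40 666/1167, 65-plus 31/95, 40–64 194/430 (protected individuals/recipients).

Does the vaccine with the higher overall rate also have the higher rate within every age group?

Under-40: the adjuvanted vaccine 27/38 = 71.1%, the two-dose vaccine 666/1167 = 57.1% → the adjuvanted vaccine
65-plus: the adjuvanted vaccine 586/1429 = 41.0%, the two-dose vaccine 31/95 = 32.6% → the adjuvanted vaccine
40–64: the adjuvanted vaccine 297/576 = 51.6%, the two-dose vaccine 194/430 = 45.1% → the adjuvanted vaccine
Overall: the adjuvanted vaccine 910/2043 = 44.5%, the two-dose vaccine 891/1692 = 52.7% → the two-dose vaccine
The adjuvanted vaccine wins each age group but the two-dose vaccine wins overall — the comparison reverses. The adjuvanted vaccine's recipients skew toward 65-plus, which has a lower base rate.

No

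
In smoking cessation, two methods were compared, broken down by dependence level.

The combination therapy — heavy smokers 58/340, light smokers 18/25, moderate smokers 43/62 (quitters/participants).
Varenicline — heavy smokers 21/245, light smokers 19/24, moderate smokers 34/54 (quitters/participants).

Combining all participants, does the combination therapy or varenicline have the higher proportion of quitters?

Heavy smokers: the combination therapy 58/340 = 17.1%, varenicline 21/245 = 8.6% → the combination therapy
Light smokers: the combination therapy 18/25 = 72.0%, varenicline 19/24 = 79.2% → varenicline
Moderate smokers: the combination therapy 43/62 = 69.4%, varenicline 34/54 = 63.0% → the combination therapy
Overall: the combination therapy 119/427 = 27.9%, varenicline 74/323 = 22.9% → the combination therapy
(Neither sweeps every dependence group, but the combination therapy has the higher pooled rate.)

the combination therapy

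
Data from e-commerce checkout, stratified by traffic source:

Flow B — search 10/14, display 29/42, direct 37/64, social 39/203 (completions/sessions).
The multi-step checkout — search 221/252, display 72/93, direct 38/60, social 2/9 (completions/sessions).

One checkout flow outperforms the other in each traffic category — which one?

the multi-step checkout

Search: Flow B 10/14 = 71.4%, the multi-step checkout 221/252 = 87.7% → the multi-step checkout
Display: Flow B 29/42 = 69.0%, the multi-step checkout 72/93 = 77.4% → the multi-step checkout
Direct: Flow B 37/64 = 57.8%, the multi-step checkout 38/60 = 63.3% → the multi-step checkout
Social: Flow B 39/203 = 19.2%, the multi-step checkout 2/9 = 22.2% → the multi-step checkout
The multi-step checkout has the higher rate in all 4 groups.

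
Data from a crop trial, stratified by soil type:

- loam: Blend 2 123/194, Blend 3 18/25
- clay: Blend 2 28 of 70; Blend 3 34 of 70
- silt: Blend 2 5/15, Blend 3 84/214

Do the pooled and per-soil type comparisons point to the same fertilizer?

No

Loam: Blend 2 123/194 = 63.4%, Blend 3 18/25 = 72.0% → Blend 3
Clay: Blend 2 28/70 = 40.0%, Blend 3 34/70 = 48.6% → Blend 3
Silt: Blend 2 5/15 = 33.3%, Blend 3 84/214 = 39.3% → Blend 3
Overall: Blend 2 156/279 = 55.9%, Blend 3 136/309 = 44.0% → Blend 2
Blend 3 wins each soil group but Blend 2 wins overall — the comparison reverses. Blend 3's plots skew toward silt, which has a lower base rate.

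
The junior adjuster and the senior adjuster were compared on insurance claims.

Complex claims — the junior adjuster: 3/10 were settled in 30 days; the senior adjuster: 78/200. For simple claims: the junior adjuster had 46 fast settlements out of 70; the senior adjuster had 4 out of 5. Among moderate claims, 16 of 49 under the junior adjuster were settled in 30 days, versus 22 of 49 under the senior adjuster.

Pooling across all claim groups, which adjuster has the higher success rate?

the junior adjuster

Complex: the junior adjuster 3/10 = 30.0%, the senior adjuster 78/200 = 39.0% → the senior adjuster
Simple: the junior adjuster 46/70 = 65.7%, the senior adjuster 4/5 = 80.0% → the senior adjuster
Moderate: the junior adjuster 16/49 = 32.7%, the senior adjuster 22/49 = 44.9% → the senior adjuster
Overall: the junior adjuster 65/129 = 50.4%, the senior adjuster 104/254 = 40.9% → the junior adjuster
(The senior adjuster wins every claim group but the junior adjuster wins overall — the senior adjuster's claims skew toward the low-rate complex group.)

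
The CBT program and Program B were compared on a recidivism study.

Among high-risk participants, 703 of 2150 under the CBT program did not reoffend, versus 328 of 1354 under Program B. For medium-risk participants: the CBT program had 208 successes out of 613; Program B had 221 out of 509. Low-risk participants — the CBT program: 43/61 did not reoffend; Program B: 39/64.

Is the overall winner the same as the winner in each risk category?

High-risk: the CBT program 703/2150 = 32.7%, Program B 328/1354 = 24.2% → the CBT program
Medium-risk: the CBT program 208/613 = 33.9%, Program B 221/509 = 43.4% → Program B
Low-risk: the CBT program 43/61 = 70.5%, Program B 39/64 = 60.9% → the CBT program
Overall: the CBT program 954/2824 = 33.8%, Program B 588/1927 = 30.5% → the CBT program
Neither sweeps: the CBT program wins 2 of 3 groups, Program B wins 1. The CBT program wins overall but not every group — no Simpson reversal.

No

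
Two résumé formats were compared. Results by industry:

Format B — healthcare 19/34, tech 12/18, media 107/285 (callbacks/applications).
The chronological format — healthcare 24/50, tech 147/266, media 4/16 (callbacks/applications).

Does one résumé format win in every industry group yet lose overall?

Healthcare: Format B 19/34 = 55.9%, the chronological format 24/50 = 48.0% → Format B
Tech: Format B 12/18 = 66.7%, the chronological format 147/266 = 55.3% → Format B
Media: Format B 107/285 = 37.5%, the chronological format 4/16 = 25.0% → Format B
Overall: Format B 138/337 = 40.9%, the chronological format 175/332 = 52.7% → the chronological format
Format B wins each industry group but the chronological format wins overall — the comparison reverses. Format B's applications skew toward media, which has a lower base rate.

Yes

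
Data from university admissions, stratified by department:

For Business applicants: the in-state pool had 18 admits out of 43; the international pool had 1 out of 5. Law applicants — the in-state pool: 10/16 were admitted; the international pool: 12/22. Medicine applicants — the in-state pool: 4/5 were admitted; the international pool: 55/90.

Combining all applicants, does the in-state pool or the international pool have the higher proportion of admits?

Business: the in-state pool 18/43 = 41.9%, the international pool 1/5 = 20.0% → the in-state pool
Law: the in-state pool 10/16 = 62.5%, the international pool 12/22 = 54.5% → the in-state pool
Medicine: the in-state pool 4/5 = 80.0%, the international pool 55/90 = 61.1% → the in-state pool
Overall: the in-state pool 32/64 = 50.0%, the international pool 68/117 = 58.1% → the international pool
(The in-state pool wins every department group but the international pool wins overall — the in-state pool's applicants skew toward the low-rate Business group.)

the international pool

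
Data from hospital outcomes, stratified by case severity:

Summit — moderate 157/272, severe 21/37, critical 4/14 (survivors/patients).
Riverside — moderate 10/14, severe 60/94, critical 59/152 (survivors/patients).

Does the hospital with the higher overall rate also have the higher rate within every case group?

No

Moderate: Summit 157/272 = 57.7%, Riverside 10/14 = 71.4% → Riverside
Severe: Summit 21/37 = 56.8%, Riverside 60/94 = 63.8% → Riverside
Critical: Summit 4/14 = 28.6%, Riverside 59/152 = 38.8% → Riverside
Overall: Summit 182/323 = 56.3%, Riverside 129/260 = 49.6% → Summit
Riverside wins each case group but Summit wins overall — the comparison reverses. Riverside's patients skew toward critical, which has a lower base rate.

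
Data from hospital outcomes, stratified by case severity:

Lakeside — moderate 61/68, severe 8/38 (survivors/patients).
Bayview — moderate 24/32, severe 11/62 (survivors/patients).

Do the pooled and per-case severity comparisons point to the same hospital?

Yes

Moderate: Lakeside 61/68 = 89.7%, Bayview 24/32 = 75.0% → Lakeside
Severe: Lakeside 8/38 = 21.1%, Bayview 11/62 = 17.7% → Lakeside
Overall: Lakeside 69/106 = 65.1%, Bayview 35/94 = 37.2% → Lakeside
Lakeside wins overall and in every case group — no reversal.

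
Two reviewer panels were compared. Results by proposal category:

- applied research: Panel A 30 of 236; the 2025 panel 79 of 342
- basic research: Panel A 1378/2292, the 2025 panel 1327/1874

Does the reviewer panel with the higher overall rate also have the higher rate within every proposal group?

Applied research: Panel A 30/236 = 12.7%, the 2025 panel 79/342 = 23.1% → the 2025 panel
Basic research: Panel A 1378/2292 = 60.1%, the 2025 panel 1327/1874 = 70.8% → the 2025 panel
Overall: Panel A 1408/2528 = 55.7%, the 2025 panel 1406/2216 = 63.4% → the 2025 panel
The 2025 panel wins overall and in every proposal group — no reversal.

Yes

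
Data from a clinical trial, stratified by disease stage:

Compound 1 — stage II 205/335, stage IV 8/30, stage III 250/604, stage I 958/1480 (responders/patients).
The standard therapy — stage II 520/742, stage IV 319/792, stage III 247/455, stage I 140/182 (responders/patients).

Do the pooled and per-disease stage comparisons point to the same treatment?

Stage II: Compound 1 205/335 = 61.2%, the standard therapy 520/742 = 70.1% → the standard therapy
Stage IV: Compound 1 8/30 = 26.7%, the standard therapy 319/792 = 40.3% → the standard therapy
Stage III: Compound 1 250/604 = 41.4%, the standard therapy 247/455 = 54.3% → the standard therapy
Stage I: Compound 1 958/1480 = 64.7%, the standard therapy 140/182 = 76.9% → the standard therapy
Overall: Compound 1 1421/2449 = 58.0%, the standard therapy 1226/2171 = 56.5% → Compound 1
The standard therapy wins each disease group but Compound 1 wins overall — the comparison reverses. The standard therapy's patients skew toward stage IV, which has a lower base rate.

No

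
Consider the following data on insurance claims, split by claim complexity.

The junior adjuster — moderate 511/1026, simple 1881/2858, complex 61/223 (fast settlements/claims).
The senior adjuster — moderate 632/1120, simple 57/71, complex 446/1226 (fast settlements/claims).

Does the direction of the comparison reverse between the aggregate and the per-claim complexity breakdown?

Moderate: the junior adjuster 511/1026 = 49.8%, the senior adjuster 632/1120 = 56.4% → the senior adjuster
Simple: the junior adjuster 1881/2858 = 65.8%, the senior adjuster 57/71 = 80.3% → the senior adjuster
Complex: the junior adjuster 61/223 = 27.4%, the senior adjuster 446/1226 = 36.4% → the senior adjuster
Overall: the junior adjuster 2453/4107 = 59.7%, the senior adjuster 1135/2417 = 47.0% → the junior adjuster
The senior adjuster wins each claim group but the junior adjuster wins overall — the comparison reverses. The senior adjuster's claims skew toward complex, which has a lower base rate.

Yes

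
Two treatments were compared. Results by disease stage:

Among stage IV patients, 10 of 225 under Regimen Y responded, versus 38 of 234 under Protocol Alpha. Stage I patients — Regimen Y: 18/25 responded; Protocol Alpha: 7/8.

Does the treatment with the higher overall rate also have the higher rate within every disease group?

Stage IV: Regimen Y 10/225 = 4.4%, Protocol Alpha 38/234 = 16.2% → Protocol Alpha
Stage I: Regimen Y 18/25 = 72.0%, Protocol Alpha 7/8 = 87.5% → Protocol Alpha
Overall: Regimen Y 28/250 = 11.2%, Protocol Alpha 45/242 = 18.6% → Protocol Alpha
Protocol Alpha wins overall and in every disease group — no reversal.

Yes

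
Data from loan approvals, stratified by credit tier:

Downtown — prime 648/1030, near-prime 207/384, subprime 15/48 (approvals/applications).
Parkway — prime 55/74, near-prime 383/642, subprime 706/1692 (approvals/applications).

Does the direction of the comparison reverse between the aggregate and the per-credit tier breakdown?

Prime: Downtown 648/1030 = 62.9%, Parkway 55/74 = 74.3% → Parkway
Near-prime: Downtown 207/384 = 53.9%, Parkway 383/642 = 59.7% → Parkway
Subprime: Downtown 15/48 = 31.2%, Parkway 706/1692 = 41.7% → Parkway
Overall: Downtown 870/1462 = 59.5%, Parkway 1144/2408 = 47.5% → Downtown
Parkway wins each credit group but Downtown wins overall — the comparison reverses. Parkway's applications skew toward subprime, which has a lower base rate.

Yes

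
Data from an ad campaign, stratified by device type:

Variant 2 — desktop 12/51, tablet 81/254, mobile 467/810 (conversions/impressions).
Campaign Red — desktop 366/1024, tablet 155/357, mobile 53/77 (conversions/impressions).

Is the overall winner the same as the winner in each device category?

No

Desktop: Variant 2 12/51 = 23.5%, Campaign Red 366/1024 = 35.7% → Campaign Red
Tablet: Variant 2 81/254 = 31.9%, Campaign Red 155/357 = 43.4% → Campaign Red
Mobile: Variant 2 467/810 = 57.7%, Campaign Red 53/77 = 68.8% → Campaign Red
Overall: Variant 2 560/1115 = 50.2%, Campaign Red 574/1458 = 39.4% → Variant 2
Campaign Red wins each device group but Variant 2 wins overall — the comparison reverses. Campaign Red's impressions skew toward desktop, which has a lower base rate.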